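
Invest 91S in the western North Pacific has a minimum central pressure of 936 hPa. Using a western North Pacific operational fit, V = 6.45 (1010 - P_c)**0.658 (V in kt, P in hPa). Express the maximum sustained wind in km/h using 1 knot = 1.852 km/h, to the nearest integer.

ΔP = 1010 − 936 = 74 hPa.
V ≈ 6.45 × 74^0.658 = 6.45 × 16.981 ≈ 109.525 kt.
109.525 × 1.852 ≈ 202.84 km/h → 203 km/h.

203 km/h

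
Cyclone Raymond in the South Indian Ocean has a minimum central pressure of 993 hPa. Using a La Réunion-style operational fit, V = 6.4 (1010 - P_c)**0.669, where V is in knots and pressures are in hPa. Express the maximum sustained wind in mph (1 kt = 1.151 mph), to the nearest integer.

49 mph

ΔP = 1010 − 993 = 17 hPa.
V ≈ 6.4 × 17^0.669 = 6.4 × 6.655 ≈ 42.594 kt.
42.594 × 1.151 ≈ 49.03 mph → 49 mph.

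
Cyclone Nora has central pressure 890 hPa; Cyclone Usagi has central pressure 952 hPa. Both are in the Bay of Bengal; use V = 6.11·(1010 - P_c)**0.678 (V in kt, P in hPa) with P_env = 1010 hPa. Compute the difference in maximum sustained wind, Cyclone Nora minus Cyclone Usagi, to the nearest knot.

Cyclone Nora: ΔP = 120; V ≈ 6.11 × 120^0.678 ≈ 156.94 kt.
Cyclone Usagi: ΔP = 58; V ≈ 6.11 × 58^0.678 ≈ 95.86 kt.
Difference ≈ 156.94 − 95.86 = 61.08 → 61 kt.

61 kt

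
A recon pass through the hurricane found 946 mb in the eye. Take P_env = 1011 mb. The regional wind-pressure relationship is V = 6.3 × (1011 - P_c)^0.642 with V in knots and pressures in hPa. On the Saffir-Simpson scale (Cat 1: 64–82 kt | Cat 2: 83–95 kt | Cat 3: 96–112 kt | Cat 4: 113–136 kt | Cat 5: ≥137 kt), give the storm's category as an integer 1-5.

2

ΔP = 1011 − 946 = 65 mb.
V ≈ 6.3 × 65^0.642 = 6.3 × 14.58 ≈ 92 kt.
92 kt falls in the Category 2 band.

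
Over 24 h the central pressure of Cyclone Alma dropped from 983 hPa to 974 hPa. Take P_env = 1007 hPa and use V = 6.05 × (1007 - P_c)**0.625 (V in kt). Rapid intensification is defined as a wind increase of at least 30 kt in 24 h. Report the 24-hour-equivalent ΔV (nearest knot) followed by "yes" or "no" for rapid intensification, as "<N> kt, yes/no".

10 kt, no

V₁: ΔP = 24, V ≈ 6.05 × 24^0.625 ≈ 44.09 kt.
V₂: ΔP = 33, V ≈ 6.05 × 33^0.625 ≈ 53.81 kt.
ΔV over 24 h = 9.72 kt → 24 h equivalent = 9.72 × 24/24 ≈ 9.72 kt.
10 kt < 30 kt ⇒ not rapid intensification.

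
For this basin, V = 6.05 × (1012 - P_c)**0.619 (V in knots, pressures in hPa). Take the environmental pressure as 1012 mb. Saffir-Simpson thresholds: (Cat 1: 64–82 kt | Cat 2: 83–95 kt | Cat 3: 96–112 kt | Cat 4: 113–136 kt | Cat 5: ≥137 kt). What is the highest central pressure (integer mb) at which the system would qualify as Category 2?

Category 2 begins at V = 83 kt.
Required ΔP = (83/6.05)^(1/0.619) = 13.719^1.616 ≈ 68.76 mb.
P_c ≤ 1012 − 68.76 = 943.24, so the highest integer P_c is 943 mb.

943 mb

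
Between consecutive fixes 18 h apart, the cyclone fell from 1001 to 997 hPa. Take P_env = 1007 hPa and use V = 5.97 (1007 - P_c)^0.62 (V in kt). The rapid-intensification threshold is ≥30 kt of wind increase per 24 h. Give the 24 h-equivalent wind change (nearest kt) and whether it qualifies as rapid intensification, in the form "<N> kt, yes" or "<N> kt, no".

V₁: ΔP = 6, V ≈ 5.97 × 6^0.62 ≈ 18.13 kt.
V₂: ΔP = 10, V ≈ 5.97 × 10^0.62 ≈ 24.89 kt.
ΔV over 18 h = 6.76 kt → 24 h equivalent = 6.76 × 24/18 ≈ 9.01 kt.
9 kt < 30 kt ⇒ not rapid intensification.

9 kt, no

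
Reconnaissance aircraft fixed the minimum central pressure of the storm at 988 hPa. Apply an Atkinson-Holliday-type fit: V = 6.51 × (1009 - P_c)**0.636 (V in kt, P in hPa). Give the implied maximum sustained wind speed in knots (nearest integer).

45 kt

ΔP = 1009 − 988 = 21 hPa.
21^0.636 ≈ 6.933.
V ≈ 6.51 × 6.933 ≈ 45.1 kt.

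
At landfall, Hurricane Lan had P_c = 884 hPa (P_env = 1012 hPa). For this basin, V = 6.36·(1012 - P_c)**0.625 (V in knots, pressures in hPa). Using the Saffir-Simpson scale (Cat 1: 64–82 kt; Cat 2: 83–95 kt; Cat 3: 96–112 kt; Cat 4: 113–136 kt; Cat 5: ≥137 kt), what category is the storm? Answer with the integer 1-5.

ΔP = 1012 − 884 = 128 hPa.
V ≈ 6.36 × 128^0.625 = 6.36 × 20.75 ≈ 132 kt.
132 kt falls in the Category 4 band.

4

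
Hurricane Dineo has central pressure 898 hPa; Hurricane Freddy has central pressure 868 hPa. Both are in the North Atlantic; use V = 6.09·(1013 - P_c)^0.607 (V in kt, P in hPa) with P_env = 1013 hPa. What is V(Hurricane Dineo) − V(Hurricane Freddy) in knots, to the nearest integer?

-16 kt

Hurricane Dineo: ΔP = 115; V ≈ 6.09 × 115^0.607 ≈ 108.51 kt.
Hurricane Freddy: ΔP = 145; V ≈ 6.09 × 145^0.607 ≈ 124.90 kt.
Difference ≈ 108.51 − 124.90 = -16.39 → -16 kt.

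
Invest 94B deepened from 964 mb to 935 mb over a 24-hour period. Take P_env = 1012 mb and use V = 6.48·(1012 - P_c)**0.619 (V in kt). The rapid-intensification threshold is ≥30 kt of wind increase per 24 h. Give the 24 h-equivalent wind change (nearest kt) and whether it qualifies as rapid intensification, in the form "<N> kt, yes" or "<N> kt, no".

V₁: ΔP = 48, V ≈ 6.48 × 48^0.619 ≈ 71.16 kt.
V₂: ΔP = 77, V ≈ 6.48 × 77^0.619 ≈ 95.35 kt.
ΔV over 24 h = 24.19 kt → 24 h equivalent = 24.19 × 24/24 ≈ 24.19 kt.
24 kt < 30 kt ⇒ not rapid intensification.

24 kt, no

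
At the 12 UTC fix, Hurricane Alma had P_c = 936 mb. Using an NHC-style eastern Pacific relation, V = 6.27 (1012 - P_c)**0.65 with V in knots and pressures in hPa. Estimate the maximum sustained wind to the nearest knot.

105 kt

ΔP = 1012 − 936 = 76 mb.
76^0.65 ≈ 16.693.
V ≈ 6.27 × 16.693 ≈ 104.7 kt.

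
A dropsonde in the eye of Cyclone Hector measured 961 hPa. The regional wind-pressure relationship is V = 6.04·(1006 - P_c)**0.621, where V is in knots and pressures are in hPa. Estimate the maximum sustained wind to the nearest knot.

64 kt

ΔP = 1006 − 961 = 45 hPa.
45^0.621 ≈ 10.633.
V ≈ 6.04 × 10.633 ≈ 64.2 kt.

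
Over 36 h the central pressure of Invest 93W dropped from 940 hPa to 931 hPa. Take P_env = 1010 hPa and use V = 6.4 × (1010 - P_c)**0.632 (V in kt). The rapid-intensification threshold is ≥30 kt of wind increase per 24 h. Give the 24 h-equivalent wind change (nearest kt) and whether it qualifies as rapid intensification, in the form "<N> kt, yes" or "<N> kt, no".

5 kt, no

V₁: ΔP = 70, V ≈ 6.4 × 70^0.632 ≈ 93.82 kt.
V₂: ΔP = 79, V ≈ 6.4 × 79^0.632 ≈ 101.27 kt.
ΔV over 36 h = 7.45 kt → 24 h equivalent = 7.45 × 24/36 ≈ 4.97 kt.
5 kt < 30 kt ⇒ not rapid intensification.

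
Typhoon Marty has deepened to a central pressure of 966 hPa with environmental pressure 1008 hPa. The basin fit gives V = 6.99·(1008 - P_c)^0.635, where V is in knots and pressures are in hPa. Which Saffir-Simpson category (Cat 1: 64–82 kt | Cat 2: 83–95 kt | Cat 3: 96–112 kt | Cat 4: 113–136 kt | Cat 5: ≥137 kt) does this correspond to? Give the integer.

1

ΔP = 1008 − 966 = 42 hPa.
V ≈ 6.99 × 42^0.635 = 6.99 × 10.73 ≈ 75 kt.
75 kt falls in the Category 1 band.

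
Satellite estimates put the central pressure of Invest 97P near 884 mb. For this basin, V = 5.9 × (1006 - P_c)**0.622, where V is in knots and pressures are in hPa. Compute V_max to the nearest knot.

ΔP = 1006 − 884 = 122 mb.
122^0.622 ≈ 19.848.
V ≈ 5.9 × 19.848 ≈ 117.1 kt.

117 kt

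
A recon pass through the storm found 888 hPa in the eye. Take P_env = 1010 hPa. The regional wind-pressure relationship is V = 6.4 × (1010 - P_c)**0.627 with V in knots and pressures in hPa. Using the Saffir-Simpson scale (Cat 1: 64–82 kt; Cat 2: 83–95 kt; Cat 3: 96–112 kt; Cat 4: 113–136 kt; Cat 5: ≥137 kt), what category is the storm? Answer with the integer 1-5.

ΔP = 1010 − 888 = 122 hPa.
V ≈ 6.4 × 122^0.627 = 6.4 × 20.33 ≈ 130 kt.
130 kt falls in the Category 4 band.

4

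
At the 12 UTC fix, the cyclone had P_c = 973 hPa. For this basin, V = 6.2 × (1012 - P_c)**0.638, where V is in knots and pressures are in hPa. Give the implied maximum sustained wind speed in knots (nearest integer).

64 kt

ΔP = 1012 − 973 = 39 hPa.
39^0.638 ≈ 10.354.
V ≈ 6.2 × 10.354 ≈ 64.2 kt.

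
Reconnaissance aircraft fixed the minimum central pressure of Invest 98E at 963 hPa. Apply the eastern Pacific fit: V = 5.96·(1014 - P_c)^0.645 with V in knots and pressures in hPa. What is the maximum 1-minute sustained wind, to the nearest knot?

ΔP = 1014 − 963 = 51 hPa.
51^0.645 ≈ 12.629.
V ≈ 5.96 × 12.629 ≈ 75.3 kt.

75 kt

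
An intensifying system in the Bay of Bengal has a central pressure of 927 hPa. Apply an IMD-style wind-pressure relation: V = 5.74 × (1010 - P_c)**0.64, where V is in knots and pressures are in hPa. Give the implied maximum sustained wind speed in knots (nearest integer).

97 kt

ΔP = 1010 − 927 = 83 hPa.
83^0.64 ≈ 16.913.
V ≈ 5.74 × 16.913 ≈ 97.1 kt.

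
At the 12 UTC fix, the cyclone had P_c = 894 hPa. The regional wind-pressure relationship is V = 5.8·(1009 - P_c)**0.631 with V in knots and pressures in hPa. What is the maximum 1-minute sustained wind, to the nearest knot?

ΔP = 1009 − 894 = 115 hPa.
115^0.631 ≈ 19.966.
V ≈ 5.8 × 19.966 ≈ 115.8 kt.

116 kt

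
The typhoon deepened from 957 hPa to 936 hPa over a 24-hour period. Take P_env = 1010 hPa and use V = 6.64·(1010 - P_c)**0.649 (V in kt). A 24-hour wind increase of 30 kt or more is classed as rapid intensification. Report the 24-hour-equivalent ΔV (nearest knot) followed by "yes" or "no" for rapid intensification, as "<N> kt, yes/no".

V₁: ΔP = 53, V ≈ 6.64 × 53^0.649 ≈ 87.34 kt.
V₂: ΔP = 74, V ≈ 6.64 × 74^0.649 ≈ 108.47 kt.
ΔV over 24 h = 21.13 kt → 24 h equivalent = 21.13 × 24/24 ≈ 21.13 kt.
21 kt < 30 kt ⇒ not rapid intensification.

21 kt, no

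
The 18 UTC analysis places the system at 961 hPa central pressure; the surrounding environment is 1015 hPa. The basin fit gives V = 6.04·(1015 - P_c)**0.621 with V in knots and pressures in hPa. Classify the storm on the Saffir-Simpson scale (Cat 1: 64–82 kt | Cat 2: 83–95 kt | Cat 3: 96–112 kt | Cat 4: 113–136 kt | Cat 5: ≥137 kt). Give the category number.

1

ΔP = 1015 − 961 = 54 hPa.
V ≈ 6.04 × 54^0.621 = 6.04 × 11.91 ≈ 72 kt.
72 kt falls in the Category 1 band.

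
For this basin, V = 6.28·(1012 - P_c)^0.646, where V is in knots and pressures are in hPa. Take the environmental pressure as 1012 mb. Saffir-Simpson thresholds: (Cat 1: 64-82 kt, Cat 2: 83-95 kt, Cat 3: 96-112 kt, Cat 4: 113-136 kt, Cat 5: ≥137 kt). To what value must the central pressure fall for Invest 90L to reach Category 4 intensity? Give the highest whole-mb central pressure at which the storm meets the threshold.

Category 4 begins at V = 113 kt.
Required ΔP = (113/6.28)^(1/0.646) = 17.994^1.548 ≈ 87.68 mb.
P_c ≤ 1012 − 87.68 = 924.32, so the highest integer P_c is 924 mb.

924 mb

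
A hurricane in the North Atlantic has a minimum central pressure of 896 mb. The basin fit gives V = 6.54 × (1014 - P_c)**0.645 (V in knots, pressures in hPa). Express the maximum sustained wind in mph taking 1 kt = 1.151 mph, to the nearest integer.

ΔP = 1014 − 896 = 118 mb.
V ≈ 6.54 × 118^0.645 = 6.54 × 21.695 ≈ 141.887 kt.
141.887 × 1.151 ≈ 163.31 mph → 163 mph.

163 mph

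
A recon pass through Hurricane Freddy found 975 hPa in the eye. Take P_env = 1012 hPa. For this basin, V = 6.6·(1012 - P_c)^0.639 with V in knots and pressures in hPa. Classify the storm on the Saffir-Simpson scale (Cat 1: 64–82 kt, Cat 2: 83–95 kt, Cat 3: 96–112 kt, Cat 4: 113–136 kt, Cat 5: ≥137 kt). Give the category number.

ΔP = 1012 − 975 = 37 hPa.
V ≈ 6.6 × 37^0.639 = 6.6 × 10.05 ≈ 66 kt.
66 kt falls in the Category 1 band.

1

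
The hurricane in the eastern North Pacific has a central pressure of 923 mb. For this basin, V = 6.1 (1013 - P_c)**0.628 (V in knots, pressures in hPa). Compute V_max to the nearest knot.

ΔP = 1013 − 923 = 90 mb.
90^0.628 ≈ 16.876.
V ≈ 6.1 × 16.876 ≈ 102.9 kt.

103 kt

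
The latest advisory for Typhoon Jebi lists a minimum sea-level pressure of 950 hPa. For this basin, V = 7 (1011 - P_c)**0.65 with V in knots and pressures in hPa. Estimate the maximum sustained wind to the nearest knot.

ΔP = 1011 − 950 = 61 hPa.
61^0.65 ≈ 14.470.
V ≈ 7 × 14.470 ≈ 101.3 kt.

101 kt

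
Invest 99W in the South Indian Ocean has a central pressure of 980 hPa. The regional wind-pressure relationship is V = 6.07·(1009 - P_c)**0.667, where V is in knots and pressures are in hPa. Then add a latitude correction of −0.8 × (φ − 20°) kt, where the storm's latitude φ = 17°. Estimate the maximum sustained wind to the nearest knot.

ΔP = 1009 − 980 = 29 hPa.
29^0.667 ≈ 9.450.
V ≈ 6.07 × 9.450 ≈ 57.4 kt.
Latitude correction: −0.8 × (17 − 20) = 2.4 kt.
Corrected V ≈ 59.8 kt → 60 kt.

60 kt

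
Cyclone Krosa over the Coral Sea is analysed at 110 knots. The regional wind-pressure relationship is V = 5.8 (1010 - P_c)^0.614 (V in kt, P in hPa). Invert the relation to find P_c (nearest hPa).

ΔP = (V / 5.8)^(1/0.614) = (110/5.8)^1.629.
110/5.8 = 18.966; 18.966^1.629 ≈ 120.61 hPa.
P_c = 1010 − 120.61 = 889.39 ≈ 889 hPa.

889 hPa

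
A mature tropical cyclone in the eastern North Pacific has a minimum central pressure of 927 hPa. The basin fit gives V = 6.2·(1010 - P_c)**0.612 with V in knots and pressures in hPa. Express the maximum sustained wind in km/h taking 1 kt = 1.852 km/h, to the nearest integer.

172 km/h

ΔP = 1010 − 927 = 83 hPa.
V ≈ 6.2 × 83^0.612 = 6.2 × 14.944 ≈ 92.655 kt.
92.655 × 1.852 ≈ 171.60 km/h → 172 km/h.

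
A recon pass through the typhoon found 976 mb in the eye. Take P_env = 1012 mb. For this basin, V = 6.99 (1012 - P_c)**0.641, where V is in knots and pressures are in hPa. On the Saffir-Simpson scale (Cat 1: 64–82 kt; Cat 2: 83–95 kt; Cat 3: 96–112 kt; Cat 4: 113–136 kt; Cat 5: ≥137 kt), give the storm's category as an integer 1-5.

ΔP = 1012 − 976 = 36 mb.
V ≈ 6.99 × 36^0.641 = 6.99 × 9.94 ≈ 70 kt.
70 kt falls in the Category 1 band.

1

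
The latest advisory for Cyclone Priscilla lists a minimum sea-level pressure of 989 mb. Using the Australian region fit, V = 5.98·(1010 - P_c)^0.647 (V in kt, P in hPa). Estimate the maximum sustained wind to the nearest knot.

43 kt

ΔP = 1010 − 989 = 21 mb.
21^0.647 ≈ 7.169.
V ≈ 5.98 × 7.169 ≈ 42.9 kt.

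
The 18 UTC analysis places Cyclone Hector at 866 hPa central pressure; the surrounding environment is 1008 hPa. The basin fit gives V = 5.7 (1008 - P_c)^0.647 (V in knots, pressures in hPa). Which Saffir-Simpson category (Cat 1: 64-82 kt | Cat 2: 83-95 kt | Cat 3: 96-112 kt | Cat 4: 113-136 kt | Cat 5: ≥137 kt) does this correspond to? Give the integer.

5

ΔP = 1008 − 866 = 142 hPa.
V ≈ 5.7 × 142^0.647 = 5.7 × 24.69 ≈ 141 kt.
141 kt falls in the Category 5 band.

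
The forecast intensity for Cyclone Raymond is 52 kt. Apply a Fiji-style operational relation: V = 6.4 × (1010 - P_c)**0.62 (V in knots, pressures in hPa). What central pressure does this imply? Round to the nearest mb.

ΔP = (V / 6.4)^(1/0.62) = (52/6.4)^1.613.
52/6.4 = 8.125; 8.125^1.613 ≈ 29.34 mb.
P_c = 1010 − 29.34 = 980.66 ≈ 981 mb.

981 mb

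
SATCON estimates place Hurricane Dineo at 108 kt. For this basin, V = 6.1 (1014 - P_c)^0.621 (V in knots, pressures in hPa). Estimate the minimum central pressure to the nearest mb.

ΔP = (V / 6.1)^(1/0.621) = (108/6.1)^1.610.
108/6.1 = 17.705; 17.705^1.610 ≈ 102.29 mb.
P_c = 1014 − 102.29 = 911.71 ≈ 912 mb.

912 mb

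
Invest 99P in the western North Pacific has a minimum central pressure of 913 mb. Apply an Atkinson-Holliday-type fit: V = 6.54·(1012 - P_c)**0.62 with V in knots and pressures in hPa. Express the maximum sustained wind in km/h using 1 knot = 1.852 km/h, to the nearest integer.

ΔP = 1012 − 913 = 99 mb.
V ≈ 6.54 × 99^0.62 = 6.54 × 17.270 ≈ 112.946 kt.
112.946 × 1.852 ≈ 209.18 km/h → 209 km/h.

209 km/h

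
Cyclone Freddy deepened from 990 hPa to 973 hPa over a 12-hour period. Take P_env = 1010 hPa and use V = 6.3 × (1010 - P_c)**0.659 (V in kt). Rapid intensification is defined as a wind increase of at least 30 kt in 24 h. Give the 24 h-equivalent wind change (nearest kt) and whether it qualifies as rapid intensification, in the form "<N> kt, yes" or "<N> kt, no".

V₁: ΔP = 20, V ≈ 6.3 × 20^0.659 ≈ 45.36 kt.
V₂: ΔP = 37, V ≈ 6.3 × 37^0.659 ≈ 68.04 kt.
ΔV over 12 h = 22.68 kt → 24 h equivalent = 22.68 × 24/12 ≈ 45.36 kt.
45 kt ≥ 30 kt ⇒ rapid intensification.

45 kt, yes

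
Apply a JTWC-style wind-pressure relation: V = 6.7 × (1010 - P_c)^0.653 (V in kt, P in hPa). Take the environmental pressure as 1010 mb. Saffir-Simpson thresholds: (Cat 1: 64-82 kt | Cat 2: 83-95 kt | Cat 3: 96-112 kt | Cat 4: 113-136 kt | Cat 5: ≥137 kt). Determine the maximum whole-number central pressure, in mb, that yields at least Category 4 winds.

Category 4 begins at V = 113 kt.
Required ΔP = (113/6.7)^(1/0.653) = 16.866^1.531 ≈ 75.69 mb.
P_c ≤ 1010 − 75.69 = 934.31, so the highest integer P_c is 934 mb.

934 mb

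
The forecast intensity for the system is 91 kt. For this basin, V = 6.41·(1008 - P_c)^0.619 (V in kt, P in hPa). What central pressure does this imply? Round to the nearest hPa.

935 hPa

ΔP = (V / 6.41)^(1/0.619) = (91/6.41)^1.616.
91/6.41 = 14.197; 14.197^1.616 ≈ 72.67 hPa.
P_c = 1008 − 72.67 = 935.33 ≈ 935 hPa.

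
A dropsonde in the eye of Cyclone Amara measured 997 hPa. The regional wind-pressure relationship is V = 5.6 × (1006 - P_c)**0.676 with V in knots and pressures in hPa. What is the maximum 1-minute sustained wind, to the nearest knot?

25 kt

ΔP = 1006 − 997 = 9 hPa.
9^0.676 ≈ 4.416.
V ≈ 5.6 × 4.416 ≈ 24.7 kt.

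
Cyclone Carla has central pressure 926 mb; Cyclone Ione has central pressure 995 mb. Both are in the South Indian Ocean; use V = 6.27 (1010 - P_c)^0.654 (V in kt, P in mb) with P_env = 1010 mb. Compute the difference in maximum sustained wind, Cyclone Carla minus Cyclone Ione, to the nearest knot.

77 kt

Cyclone Carla: ΔP = 84; V ≈ 6.27 × 84^0.654 ≈ 113.70 kt.
Cyclone Ione: ΔP = 15; V ≈ 6.27 × 15^0.654 ≈ 36.85 kt.
Difference ≈ 113.70 − 36.85 = 76.85 → 77 kt.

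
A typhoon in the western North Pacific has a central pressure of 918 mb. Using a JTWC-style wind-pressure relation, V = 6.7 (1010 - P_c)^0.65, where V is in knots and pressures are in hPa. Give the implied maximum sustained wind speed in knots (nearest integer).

127 kt

ΔP = 1010 − 918 = 92 mb.
92^0.65 ≈ 18.900.
V ≈ 6.7 × 18.900 ≈ 126.6 kt.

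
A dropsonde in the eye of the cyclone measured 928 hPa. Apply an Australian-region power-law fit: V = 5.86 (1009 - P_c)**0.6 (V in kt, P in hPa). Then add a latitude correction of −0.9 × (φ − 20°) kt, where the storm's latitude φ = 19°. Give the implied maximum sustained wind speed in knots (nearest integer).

ΔP = 1009 − 928 = 81 hPa.
81^0.6 ≈ 13.967.
V ≈ 5.86 × 13.967 ≈ 81.8 kt.
Latitude correction: −0.9 × (19 − 20) = 0.9 kt.
Corrected V ≈ 82.7 kt → 83 kt.

83 kt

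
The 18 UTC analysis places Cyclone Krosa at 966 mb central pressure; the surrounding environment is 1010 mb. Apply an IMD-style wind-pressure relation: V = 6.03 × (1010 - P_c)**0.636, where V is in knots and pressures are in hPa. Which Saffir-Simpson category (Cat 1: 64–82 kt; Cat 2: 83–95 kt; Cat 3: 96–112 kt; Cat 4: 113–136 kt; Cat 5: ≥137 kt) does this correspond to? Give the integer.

1

ΔP = 1010 − 966 = 44 mb.
V ≈ 6.03 × 44^0.636 = 6.03 × 11.10 ≈ 67 kt.
67 kt falls in the Category 1 band.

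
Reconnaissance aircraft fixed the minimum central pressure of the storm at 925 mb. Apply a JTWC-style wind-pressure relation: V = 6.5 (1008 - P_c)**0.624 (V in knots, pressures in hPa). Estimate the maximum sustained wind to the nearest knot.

ΔP = 1008 − 925 = 83 mb.
83^0.624 ≈ 15.758.
V ≈ 6.5 × 15.758 ≈ 102.4 kt.

102 kt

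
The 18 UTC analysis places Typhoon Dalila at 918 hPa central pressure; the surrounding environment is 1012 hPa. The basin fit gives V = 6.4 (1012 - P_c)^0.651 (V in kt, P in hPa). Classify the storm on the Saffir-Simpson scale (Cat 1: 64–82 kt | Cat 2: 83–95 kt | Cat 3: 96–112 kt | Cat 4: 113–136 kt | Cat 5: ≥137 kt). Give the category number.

4

ΔP = 1012 − 918 = 94 hPa.
V ≈ 6.4 × 94^0.651 = 6.4 × 19.25 ≈ 123 kt.
123 kt falls in the Category 4 band.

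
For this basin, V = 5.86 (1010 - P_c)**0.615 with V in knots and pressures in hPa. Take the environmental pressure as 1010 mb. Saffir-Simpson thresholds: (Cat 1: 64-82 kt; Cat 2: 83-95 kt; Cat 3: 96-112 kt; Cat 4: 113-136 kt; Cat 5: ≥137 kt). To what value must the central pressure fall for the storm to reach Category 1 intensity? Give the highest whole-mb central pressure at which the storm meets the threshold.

961 mb

Category 1 begins at V = 64 kt.
Required ΔP = (64/5.86)^(1/0.615) = 10.922^1.626 ≈ 48.78 mb.
P_c ≤ 1010 − 48.78 = 961.22, so the highest integer P_c is 961 mb.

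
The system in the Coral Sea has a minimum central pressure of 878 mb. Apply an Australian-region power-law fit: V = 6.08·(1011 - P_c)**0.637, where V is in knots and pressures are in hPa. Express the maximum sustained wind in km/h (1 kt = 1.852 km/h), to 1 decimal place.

ΔP = 1011 − 878 = 133 mb.
V ≈ 6.08 × 133^0.637 = 6.08 × 22.537 ≈ 137.024 kt.
137.024 × 1.852 ≈ 253.77 km/h → 253.8 km/h.

253.8 km/h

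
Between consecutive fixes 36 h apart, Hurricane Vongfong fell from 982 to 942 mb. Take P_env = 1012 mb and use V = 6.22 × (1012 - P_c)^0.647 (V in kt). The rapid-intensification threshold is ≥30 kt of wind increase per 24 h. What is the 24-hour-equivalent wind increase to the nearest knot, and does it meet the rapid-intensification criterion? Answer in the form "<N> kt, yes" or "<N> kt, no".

27 kt, no

V₁: ΔP = 30, V ≈ 6.22 × 30^0.647 ≈ 56.17 kt.
V₂: ΔP = 70, V ≈ 6.22 × 70^0.647 ≈ 97.18 kt.
ΔV over 36 h = 41.01 kt → 24 h equivalent = 41.01 × 24/36 ≈ 27.34 kt.
27 kt < 30 kt ⇒ not rapid intensification.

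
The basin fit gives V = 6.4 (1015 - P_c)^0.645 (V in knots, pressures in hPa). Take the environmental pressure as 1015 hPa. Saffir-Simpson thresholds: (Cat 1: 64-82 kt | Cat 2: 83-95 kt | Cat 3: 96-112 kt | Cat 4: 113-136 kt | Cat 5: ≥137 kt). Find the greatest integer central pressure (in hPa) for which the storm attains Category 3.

Category 3 begins at V = 96 kt.
Required ΔP = (96/6.4)^(1/0.645) = 15.000^1.550 ≈ 66.59 hPa.
P_c ≤ 1015 − 66.59 = 948.41, so the highest integer P_c is 948 hPa.

948 hPa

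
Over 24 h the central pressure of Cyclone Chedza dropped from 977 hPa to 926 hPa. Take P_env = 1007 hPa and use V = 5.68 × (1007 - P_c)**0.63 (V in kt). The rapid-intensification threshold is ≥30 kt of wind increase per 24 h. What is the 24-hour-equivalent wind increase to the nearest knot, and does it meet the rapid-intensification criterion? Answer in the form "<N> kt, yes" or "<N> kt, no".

V₁: ΔP = 30, V ≈ 5.68 × 30^0.63 ≈ 48.41 kt.
V₂: ΔP = 81, V ≈ 5.68 × 81^0.63 ≈ 90.51 kt.
ΔV over 24 h = 42.10 kt → 24 h equivalent = 42.10 × 24/24 ≈ 42.10 kt.
42 kt ≥ 30 kt ⇒ rapid intensification.

42 kt, yes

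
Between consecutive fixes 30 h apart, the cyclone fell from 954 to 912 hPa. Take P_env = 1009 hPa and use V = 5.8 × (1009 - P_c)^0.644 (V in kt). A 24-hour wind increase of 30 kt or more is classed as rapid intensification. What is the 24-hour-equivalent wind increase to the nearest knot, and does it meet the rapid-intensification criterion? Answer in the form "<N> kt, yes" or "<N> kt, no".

27 kt, no

V₁: ΔP = 55, V ≈ 5.8 × 55^0.644 ≈ 76.60 kt.
V₂: ΔP = 97, V ≈ 5.8 × 97^0.644 ≈ 110.38 kt.
ΔV over 30 h = 33.78 kt → 24 h equivalent = 33.78 × 24/30 ≈ 27.02 kt.
27 kt < 30 kt ⇒ not rapid intensification.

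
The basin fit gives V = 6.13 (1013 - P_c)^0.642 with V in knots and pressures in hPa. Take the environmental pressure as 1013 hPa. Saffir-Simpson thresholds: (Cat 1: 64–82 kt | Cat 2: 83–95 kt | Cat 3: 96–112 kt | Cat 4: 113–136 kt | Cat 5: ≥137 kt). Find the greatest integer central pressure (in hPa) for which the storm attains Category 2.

955 hPa

Category 2 begins at V = 83 kt.
Required ΔP = (83/6.13)^(1/0.642) = 13.540^1.558 ≈ 57.90 hPa.
P_c ≤ 1013 − 57.90 = 955.10, so the highest integer P_c is 955 hPa.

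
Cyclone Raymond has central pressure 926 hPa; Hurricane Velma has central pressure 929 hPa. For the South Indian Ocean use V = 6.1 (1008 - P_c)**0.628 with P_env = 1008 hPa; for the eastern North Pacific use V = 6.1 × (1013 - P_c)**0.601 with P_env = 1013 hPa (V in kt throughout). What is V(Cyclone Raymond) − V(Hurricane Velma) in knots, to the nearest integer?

Cyclone Raymond: ΔP = 82; V ≈ 6.1 × 82^0.628 ≈ 97.10 kt.
Hurricane Velma: ΔP = 84; V ≈ 6.1 × 84^0.601 ≈ 87.46 kt.
Difference ≈ 97.10 − 87.46 = 9.64 → 10 kt.

10 kt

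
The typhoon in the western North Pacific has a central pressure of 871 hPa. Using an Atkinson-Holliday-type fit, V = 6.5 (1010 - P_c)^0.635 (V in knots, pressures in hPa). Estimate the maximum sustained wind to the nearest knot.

149 kt

ΔP = 1010 − 871 = 139 hPa.
139^0.635 ≈ 22.952.
V ≈ 6.5 × 22.952 ≈ 149.2 kt.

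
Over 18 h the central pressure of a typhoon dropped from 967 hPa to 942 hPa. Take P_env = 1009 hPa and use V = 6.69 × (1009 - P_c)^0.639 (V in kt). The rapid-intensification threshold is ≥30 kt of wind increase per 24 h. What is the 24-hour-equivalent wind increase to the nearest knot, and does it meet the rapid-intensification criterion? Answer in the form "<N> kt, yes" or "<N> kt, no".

34 kt, yes

V₁: ΔP = 42, V ≈ 6.69 × 42^0.639 ≈ 72.89 kt.
V₂: ΔP = 67, V ≈ 6.69 × 67^0.639 ≈ 98.24 kt.
ΔV over 18 h = 25.35 kt → 24 h equivalent = 25.35 × 24/18 ≈ 33.80 kt.
34 kt ≥ 30 kt ⇒ rapid intensification.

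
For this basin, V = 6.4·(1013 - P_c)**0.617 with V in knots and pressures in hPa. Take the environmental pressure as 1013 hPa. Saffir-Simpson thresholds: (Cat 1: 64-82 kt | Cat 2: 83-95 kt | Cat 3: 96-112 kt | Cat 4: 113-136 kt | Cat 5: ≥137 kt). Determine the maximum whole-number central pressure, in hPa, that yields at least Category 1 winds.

Category 1 begins at V = 64 kt.
Required ΔP = (64/6.4)^(1/0.617) = 10.000^1.621 ≈ 41.76 hPa.
P_c ≤ 1013 − 41.76 = 971.24, so the highest integer P_c is 971 hPa.

971 hPa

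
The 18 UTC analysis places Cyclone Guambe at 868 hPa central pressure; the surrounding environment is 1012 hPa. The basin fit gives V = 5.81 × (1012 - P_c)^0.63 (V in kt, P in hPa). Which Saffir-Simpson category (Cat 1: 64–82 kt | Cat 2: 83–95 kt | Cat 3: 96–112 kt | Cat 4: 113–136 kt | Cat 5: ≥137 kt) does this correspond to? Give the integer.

4

ΔP = 1012 − 868 = 144 hPa.
V ≈ 5.81 × 144^0.63 = 5.81 × 22.90 ≈ 133 kt.
133 kt falls in the Category 4 band.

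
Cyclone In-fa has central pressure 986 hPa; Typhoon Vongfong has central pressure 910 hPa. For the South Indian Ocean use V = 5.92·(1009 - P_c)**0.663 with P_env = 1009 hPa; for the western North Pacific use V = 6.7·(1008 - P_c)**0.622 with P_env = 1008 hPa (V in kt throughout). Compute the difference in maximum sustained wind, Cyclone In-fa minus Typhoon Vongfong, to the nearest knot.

Cyclone In-fa: ΔP = 23; V ≈ 5.92 × 23^0.663 ≈ 47.33 kt.
Typhoon Vongfong: ΔP = 98; V ≈ 6.7 × 98^0.622 ≈ 116.04 kt.
Difference ≈ 47.33 − 116.04 = -68.71 → -69 kt.

-69 kt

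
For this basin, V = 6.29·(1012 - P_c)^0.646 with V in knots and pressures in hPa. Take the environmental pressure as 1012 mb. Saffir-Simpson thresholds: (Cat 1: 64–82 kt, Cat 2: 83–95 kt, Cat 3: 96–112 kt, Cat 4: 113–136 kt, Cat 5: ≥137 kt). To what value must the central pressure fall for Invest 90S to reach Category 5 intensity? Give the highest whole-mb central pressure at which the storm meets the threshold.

894 mb

Category 5 begins at V = 137 kt.
Required ΔP = (137/6.29)^(1/0.646) = 21.781^1.548 ≈ 117.85 mb.
P_c ≤ 1012 − 117.85 = 894.15, so the highest integer P_c is 894 mb.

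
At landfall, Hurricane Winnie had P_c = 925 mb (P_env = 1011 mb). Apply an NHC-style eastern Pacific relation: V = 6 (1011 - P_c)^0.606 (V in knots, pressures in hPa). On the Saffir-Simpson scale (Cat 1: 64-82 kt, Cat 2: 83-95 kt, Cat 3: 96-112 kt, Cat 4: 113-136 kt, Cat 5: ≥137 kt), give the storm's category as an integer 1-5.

2

ΔP = 1011 − 925 = 86 mb.
V ≈ 6 × 86^0.606 = 6 × 14.87 ≈ 89 kt.
89 kt falls in the Category 2 band.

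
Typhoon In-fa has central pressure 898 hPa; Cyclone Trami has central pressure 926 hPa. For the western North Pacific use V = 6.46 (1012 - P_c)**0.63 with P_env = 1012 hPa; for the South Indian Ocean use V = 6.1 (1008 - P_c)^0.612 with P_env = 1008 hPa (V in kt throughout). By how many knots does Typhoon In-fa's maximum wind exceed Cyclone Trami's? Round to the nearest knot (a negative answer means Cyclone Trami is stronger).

37 kt

Typhoon In-fa: ΔP = 114; V ≈ 6.46 × 114^0.63 ≈ 127.67 kt.
Cyclone Trami: ΔP = 82; V ≈ 6.1 × 82^0.612 ≈ 90.49 kt.
Difference ≈ 127.67 − 90.49 = 37.18 → 37 kt.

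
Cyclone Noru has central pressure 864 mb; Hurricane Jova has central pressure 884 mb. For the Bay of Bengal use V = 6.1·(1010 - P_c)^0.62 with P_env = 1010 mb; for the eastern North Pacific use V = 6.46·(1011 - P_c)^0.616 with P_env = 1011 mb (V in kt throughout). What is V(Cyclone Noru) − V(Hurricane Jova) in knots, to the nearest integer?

Cyclone Noru: ΔP = 146; V ≈ 6.1 × 146^0.62 ≈ 134.04 kt.
Hurricane Jova: ΔP = 127; V ≈ 6.46 × 127^0.616 ≈ 127.70 kt.
Difference ≈ 134.04 − 127.70 = 6.34 → 6 kt.

6 kt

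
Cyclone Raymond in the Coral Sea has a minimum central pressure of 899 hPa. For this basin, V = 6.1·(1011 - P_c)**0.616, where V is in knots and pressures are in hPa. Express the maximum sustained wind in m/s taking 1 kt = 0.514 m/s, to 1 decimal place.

57.4 m/s

ΔP = 1011 − 899 = 112 hPa.
V ≈ 6.1 × 112^0.616 = 6.1 × 18.294 ≈ 111.596 kt.
111.596 × 0.514 ≈ 57.36 m/s → 57.4 m/s.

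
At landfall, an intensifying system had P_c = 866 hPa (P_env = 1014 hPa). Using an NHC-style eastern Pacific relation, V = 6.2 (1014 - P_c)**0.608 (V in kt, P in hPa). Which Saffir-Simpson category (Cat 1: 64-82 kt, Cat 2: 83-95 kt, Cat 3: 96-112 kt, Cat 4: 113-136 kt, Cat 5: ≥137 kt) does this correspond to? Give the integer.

4

ΔP = 1014 − 866 = 148 hPa.
V ≈ 6.2 × 148^0.608 = 6.2 × 20.87 ≈ 129 kt.
129 kt falls in the Category 4 band.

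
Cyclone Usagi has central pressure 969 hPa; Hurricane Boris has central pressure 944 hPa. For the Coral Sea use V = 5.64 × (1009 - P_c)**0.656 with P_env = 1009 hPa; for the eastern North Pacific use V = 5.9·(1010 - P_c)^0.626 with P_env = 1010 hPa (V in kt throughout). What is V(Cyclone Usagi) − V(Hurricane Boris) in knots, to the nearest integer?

Cyclone Usagi: ΔP = 40; V ≈ 5.64 × 40^0.656 ≈ 63.42 kt.
Hurricane Boris: ΔP = 66; V ≈ 5.9 × 66^0.626 ≈ 81.26 kt.
Difference ≈ 63.42 − 81.26 = -17.84 → -18 kt.

-18 kt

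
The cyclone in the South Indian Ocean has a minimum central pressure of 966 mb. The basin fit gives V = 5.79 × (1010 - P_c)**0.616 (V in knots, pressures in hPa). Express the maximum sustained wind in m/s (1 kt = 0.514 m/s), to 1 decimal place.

ΔP = 1010 − 966 = 44 mb.
V ≈ 5.79 × 44^0.616 = 5.79 × 10.289 ≈ 59.572 kt.
59.572 × 0.514 ≈ 30.62 m/s → 30.6 m/s.

30.6 m/s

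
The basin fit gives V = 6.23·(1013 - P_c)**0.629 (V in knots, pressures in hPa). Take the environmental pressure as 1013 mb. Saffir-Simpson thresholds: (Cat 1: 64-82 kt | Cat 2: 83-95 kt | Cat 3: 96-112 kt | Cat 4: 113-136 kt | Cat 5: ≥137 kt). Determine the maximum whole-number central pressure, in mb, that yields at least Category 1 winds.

972 mb

Category 1 begins at V = 64 kt.
Required ΔP = (64/6.23)^(1/0.629) = 10.273^1.590 ≈ 40.59 mb.
P_c ≤ 1013 − 40.59 = 972.41, so the highest integer P_c is 972 mb.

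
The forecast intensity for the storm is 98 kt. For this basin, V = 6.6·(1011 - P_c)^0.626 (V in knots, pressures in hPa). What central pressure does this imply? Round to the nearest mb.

ΔP = (V / 6.6)^(1/0.626) = (98/6.6)^1.597.
98/6.6 = 14.848; 14.848^1.597 ≈ 74.42 mb.
P_c = 1011 − 74.42 = 936.58 ≈ 937 mb.

937 mb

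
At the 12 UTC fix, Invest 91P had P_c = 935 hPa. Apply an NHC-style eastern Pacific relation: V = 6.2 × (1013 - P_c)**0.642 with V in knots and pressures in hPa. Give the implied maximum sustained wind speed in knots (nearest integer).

102 kt

ΔP = 1013 − 935 = 78 hPa.
78^0.642 ≈ 16.396.
V ≈ 6.2 × 16.396 ≈ 101.7 kt.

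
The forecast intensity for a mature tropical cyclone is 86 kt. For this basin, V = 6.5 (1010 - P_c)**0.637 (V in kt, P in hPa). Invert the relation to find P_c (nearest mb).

ΔP = (V / 6.5)^(1/0.637) = (86/6.5)^1.570.
86/6.5 = 13.231; 13.231^1.570 ≈ 57.64 mb.
P_c = 1010 − 57.64 = 952.36 ≈ 952 mb.

952 mb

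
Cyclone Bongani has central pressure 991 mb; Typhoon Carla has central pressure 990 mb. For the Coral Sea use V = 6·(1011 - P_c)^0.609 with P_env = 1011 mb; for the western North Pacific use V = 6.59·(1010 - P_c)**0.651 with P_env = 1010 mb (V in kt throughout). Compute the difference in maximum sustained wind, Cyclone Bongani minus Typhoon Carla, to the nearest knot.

Cyclone Bongani: ΔP = 20; V ≈ 6 × 20^0.609 ≈ 37.19 kt.
Typhoon Carla: ΔP = 20; V ≈ 6.59 × 20^0.651 ≈ 46.33 kt.
Difference ≈ 37.19 − 46.33 = -9.14 → -9 kt.

-9 kt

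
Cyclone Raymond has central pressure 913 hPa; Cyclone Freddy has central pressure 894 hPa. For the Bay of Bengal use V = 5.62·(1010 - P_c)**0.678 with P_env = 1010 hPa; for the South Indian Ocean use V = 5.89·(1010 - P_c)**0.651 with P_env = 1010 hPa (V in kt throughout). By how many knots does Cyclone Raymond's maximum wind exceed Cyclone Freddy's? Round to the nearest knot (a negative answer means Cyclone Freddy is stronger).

-5 kt

Cyclone Raymond: ΔP = 97; V ≈ 5.62 × 97^0.678 ≈ 124.96 kt.
Cyclone Freddy: ΔP = 116; V ≈ 5.89 × 116^0.651 ≈ 130.04 kt.
Difference ≈ 124.96 − 130.04 = -5.08 → -5 kt.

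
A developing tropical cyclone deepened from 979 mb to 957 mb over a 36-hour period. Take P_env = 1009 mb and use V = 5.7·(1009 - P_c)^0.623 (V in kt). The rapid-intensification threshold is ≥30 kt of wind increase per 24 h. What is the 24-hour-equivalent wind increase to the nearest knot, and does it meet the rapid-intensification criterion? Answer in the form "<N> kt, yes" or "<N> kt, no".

13 kt, no

V₁: ΔP = 30, V ≈ 5.7 × 30^0.623 ≈ 47.44 kt.
V₂: ΔP = 52, V ≈ 5.7 × 52^0.623 ≈ 66.83 kt.
ΔV over 36 h = 19.39 kt → 24 h equivalent = 19.39 × 24/36 ≈ 12.93 kt.
13 kt < 30 kt ⇒ not rapid intensification.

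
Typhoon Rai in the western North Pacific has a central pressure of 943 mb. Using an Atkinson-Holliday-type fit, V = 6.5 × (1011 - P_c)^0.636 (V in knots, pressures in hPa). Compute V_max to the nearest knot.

95 kt

ΔP = 1011 − 943 = 68 mb.
68^0.636 ≈ 14.638.
V ≈ 6.5 × 14.638 ≈ 95.1 kt.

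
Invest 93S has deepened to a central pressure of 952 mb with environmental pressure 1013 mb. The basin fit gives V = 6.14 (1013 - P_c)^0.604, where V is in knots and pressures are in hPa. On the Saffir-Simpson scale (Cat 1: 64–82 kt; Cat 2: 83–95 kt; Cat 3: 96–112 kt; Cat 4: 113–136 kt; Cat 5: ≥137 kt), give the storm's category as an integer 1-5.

1

ΔP = 1013 − 952 = 61 mb.
V ≈ 6.14 × 61^0.604 = 6.14 × 11.98 ≈ 74 kt.
74 kt falls in the Category 1 band.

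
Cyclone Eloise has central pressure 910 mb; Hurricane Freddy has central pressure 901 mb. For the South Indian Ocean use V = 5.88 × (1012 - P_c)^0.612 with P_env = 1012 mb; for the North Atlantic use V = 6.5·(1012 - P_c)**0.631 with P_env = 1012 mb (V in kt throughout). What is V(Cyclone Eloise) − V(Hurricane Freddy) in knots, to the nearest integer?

-27 kt

Cyclone Eloise: ΔP = 102; V ≈ 5.88 × 102^0.612 ≈ 99.69 kt.
Hurricane Freddy: ΔP = 111; V ≈ 6.5 × 111^0.631 ≈ 126.91 kt.
Difference ≈ 99.69 − 126.91 = -27.22 → -27 kt.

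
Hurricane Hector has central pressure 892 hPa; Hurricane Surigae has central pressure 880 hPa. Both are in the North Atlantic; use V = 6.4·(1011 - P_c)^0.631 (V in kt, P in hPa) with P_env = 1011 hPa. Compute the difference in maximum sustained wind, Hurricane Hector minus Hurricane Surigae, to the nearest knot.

Hurricane Hector: ΔP = 119; V ≈ 6.4 × 119^0.631 ≈ 130.57 kt.
Hurricane Surigae: ΔP = 131; V ≈ 6.4 × 131^0.631 ≈ 138.73 kt.
Difference ≈ 130.57 − 138.73 = -8.16 → -8 kt.

-8 kt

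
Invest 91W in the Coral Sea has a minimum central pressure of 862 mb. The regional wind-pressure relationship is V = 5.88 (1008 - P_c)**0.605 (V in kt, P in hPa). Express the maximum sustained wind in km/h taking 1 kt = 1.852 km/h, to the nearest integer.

ΔP = 1008 − 862 = 146 mb.
V ≈ 5.88 × 146^0.605 = 5.88 × 20.391 ≈ 119.898 kt.
119.898 × 1.852 ≈ 222.05 km/h → 222 km/h.

222 km/h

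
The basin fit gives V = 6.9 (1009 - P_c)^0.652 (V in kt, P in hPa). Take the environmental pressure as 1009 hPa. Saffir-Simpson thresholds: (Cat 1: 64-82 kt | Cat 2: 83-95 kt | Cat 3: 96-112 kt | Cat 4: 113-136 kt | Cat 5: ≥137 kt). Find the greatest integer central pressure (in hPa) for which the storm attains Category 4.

Category 4 begins at V = 113 kt.
Required ΔP = (113/6.9)^(1/0.652) = 16.377^1.534 ≈ 72.83 hPa.
P_c ≤ 1009 − 72.83 = 936.17, so the highest integer P_c is 936 hPa.

936 hPa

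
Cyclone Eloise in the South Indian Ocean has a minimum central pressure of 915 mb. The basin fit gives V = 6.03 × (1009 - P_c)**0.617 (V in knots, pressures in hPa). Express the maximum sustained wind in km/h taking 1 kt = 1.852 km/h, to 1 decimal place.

ΔP = 1009 − 915 = 94 mb.
V ≈ 6.03 × 94^0.617 = 6.03 × 16.498 ≈ 99.480 kt.
99.480 × 1.852 ≈ 184.24 km/h → 184.2 km/h.

184.2 km/h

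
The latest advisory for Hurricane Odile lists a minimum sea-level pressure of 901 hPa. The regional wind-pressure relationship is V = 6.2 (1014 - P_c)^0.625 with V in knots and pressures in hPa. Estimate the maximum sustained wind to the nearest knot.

119 kt

ΔP = 1014 − 901 = 113 hPa.
113^0.625 ≈ 19.194.
V ≈ 6.2 × 19.194 ≈ 119.0 kt.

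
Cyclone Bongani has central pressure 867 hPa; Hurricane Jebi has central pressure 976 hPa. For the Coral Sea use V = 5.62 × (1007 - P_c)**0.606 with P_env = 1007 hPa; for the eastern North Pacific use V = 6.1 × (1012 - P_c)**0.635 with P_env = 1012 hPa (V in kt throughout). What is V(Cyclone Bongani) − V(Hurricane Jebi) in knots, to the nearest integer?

53 kt

Cyclone Bongani: ΔP = 140; V ≈ 5.62 × 140^0.606 ≈ 112.28 kt.
Hurricane Jebi: ΔP = 36; V ≈ 6.1 × 36^0.635 ≈ 59.37 kt.
Difference ≈ 112.28 − 59.37 = 52.91 → 53 kt.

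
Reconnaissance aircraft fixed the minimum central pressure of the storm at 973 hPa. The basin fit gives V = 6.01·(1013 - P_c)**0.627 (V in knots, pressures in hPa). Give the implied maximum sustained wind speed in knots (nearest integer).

ΔP = 1013 − 973 = 40 hPa.
40^0.627 ≈ 10.104.
V ≈ 6.01 × 10.104 ≈ 60.7 kt.

61 kt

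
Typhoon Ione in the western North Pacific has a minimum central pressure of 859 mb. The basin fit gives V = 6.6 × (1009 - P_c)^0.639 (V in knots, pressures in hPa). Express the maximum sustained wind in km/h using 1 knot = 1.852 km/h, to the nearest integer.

ΔP = 1009 − 859 = 150 mb.
V ≈ 6.6 × 150^0.639 = 6.6 × 24.577 ≈ 162.206 kt.
162.206 × 1.852 ≈ 300.41 km/h → 300 km/h.

300 km/h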